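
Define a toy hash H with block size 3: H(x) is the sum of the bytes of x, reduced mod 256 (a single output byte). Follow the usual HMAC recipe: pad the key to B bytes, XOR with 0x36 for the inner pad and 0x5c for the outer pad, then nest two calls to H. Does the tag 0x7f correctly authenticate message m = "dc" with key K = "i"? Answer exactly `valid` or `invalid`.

valid

Key "i" = 69 is 1 byte ≤ B = 3; zero-pad to 3 bytes: K' = 69 00 00.
K' ⊕ ipad = 5f 36 36; K' ⊕ opad = 35 5c 5c.
Inner hash: sum = 95+54+54+100+99 = 402; mod 256 = 146 → 92.
Outer hash (recomputed tag): sum = 53+92+92+146 = 383; mod 256 = 127 → 7f.
Recomputed tag = 7f; claimed = 7f → match.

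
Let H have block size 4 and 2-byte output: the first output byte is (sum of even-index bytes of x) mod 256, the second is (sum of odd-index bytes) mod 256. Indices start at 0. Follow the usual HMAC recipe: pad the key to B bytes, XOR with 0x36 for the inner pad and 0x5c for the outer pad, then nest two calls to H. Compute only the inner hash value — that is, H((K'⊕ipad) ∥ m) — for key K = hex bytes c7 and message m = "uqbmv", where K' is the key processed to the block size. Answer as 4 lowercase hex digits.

Key hex bytes c7 is 1 byte ≤ B = 4; zero-pad to 4 bytes: K' = c7 00 00 00.
K' ⊕ ipad = f1 36 36 36.
Inner input = f1 36 36 36 ∥ 75 71 62 6d 76.
Inner hash: even-index sum = 628 mod 256 = 116; odd-index sum = 330 mod 256 = 74 → 74 4a.

744a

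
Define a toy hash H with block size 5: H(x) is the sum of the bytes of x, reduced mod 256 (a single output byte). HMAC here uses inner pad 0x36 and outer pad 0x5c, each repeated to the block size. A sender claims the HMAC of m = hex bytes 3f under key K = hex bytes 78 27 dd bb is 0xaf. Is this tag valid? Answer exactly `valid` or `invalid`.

Key hex bytes 78 27 dd bb is 4 bytes ≤ B = 5; zero-pad to 5 bytes: K' = 78 27 dd bb 00.
K' ⊕ ipad = 4e 11 eb 8d 36; K' ⊕ opad = 24 7b 81 e7 5c.
Inner hash: sum = 78+17+235+141+54+63 = 588; mod 256 = 76 → 4c.
Outer hash (recomputed tag): sum = 36+123+129+231+92+76 = 687; mod 256 = 175 → af.
Recomputed tag = af; claimed = af → match.

valid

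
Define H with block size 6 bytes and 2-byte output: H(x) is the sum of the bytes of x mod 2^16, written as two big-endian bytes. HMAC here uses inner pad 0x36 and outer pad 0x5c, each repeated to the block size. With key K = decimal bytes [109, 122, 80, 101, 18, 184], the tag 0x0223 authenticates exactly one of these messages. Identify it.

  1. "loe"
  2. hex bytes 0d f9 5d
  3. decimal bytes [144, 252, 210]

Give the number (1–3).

1

Key decimal bytes [109, 122, 80, 101, 18, 184] = 6d 7a 50 65 12 b8 is exactly B = 6 bytes: K' = 6d 7a 50 65 12 b8.
K' ⊕ ipad = 5b 4c 66 53 24 8e; K' ⊕ opad = 31 26 0c 39 4e e4.
m1: inner = H(5b 4c 66 53 24 8e 6c 6f 65) = 03 52; tag = H(31 26 0c 39 4e e4 03 52) = 0223 ← matches
m2: inner = H(5b 4c 66 53 24 8e 0d f9 5d) = 03 75; tag = H(31 26 0c 39 4e e4 03 75) = 0246
m3: inner = H(5b 4c 66 53 24 8e 90 fc d2) = 04 70; tag = H(31 26 0c 39 4e e4 04 70) = 0242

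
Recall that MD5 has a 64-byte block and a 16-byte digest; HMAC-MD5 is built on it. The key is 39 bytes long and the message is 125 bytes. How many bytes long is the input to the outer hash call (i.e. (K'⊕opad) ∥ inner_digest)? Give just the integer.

80

Key is 39 ≤ 64 bytes, zero-padded: |K'| = 64.
Outer input = (K'⊕opad) ∥ H(inner) → 64 + 16 = 80 bytes.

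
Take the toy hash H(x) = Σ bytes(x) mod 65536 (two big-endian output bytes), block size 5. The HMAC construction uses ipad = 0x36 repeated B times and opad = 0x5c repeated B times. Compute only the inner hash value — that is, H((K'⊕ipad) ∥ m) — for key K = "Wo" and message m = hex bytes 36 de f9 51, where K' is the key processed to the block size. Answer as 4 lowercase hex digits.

03ba

Key "Wo" = 57 6f is 2 bytes ≤ B = 5; zero-pad to 5 bytes: K' = 57 6f 00 00 00.
K' ⊕ ipad = 61 59 36 36 36.
Inner input = 61 59 36 36 36 ∥ 36 de f9 51.
Inner hash: sum = 97+89+54+54+54+54+222+249+81 = 954 → 03 ba.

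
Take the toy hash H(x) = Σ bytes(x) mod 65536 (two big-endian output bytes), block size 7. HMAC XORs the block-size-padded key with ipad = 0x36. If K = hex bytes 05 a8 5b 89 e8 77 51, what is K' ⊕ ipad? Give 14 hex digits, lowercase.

339e6dbfde4167

Key hex bytes 05 a8 5b 89 e8 77 51 is exactly B = 7 bytes: K' = 05 a8 5b 89 e8 77 51.
XOR each byte with 0x36: 05⊕36=33, a8⊕36=9e, 5b⊕36=6d, 89⊕36=bf, e8⊕36=de, 77⊕36=41, 51⊕36=67.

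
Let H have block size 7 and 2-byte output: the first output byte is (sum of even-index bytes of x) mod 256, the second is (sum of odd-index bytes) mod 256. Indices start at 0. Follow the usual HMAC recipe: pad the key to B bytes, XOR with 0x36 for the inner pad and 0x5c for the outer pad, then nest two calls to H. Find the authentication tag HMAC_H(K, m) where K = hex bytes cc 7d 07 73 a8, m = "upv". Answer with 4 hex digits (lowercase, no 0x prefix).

ec1b

Key hex bytes cc 7d 07 73 a8 is 5 bytes ≤ B = 7; zero-pad to 7 bytes: K' = cc 7d 07 73 a8 00 00.
K' ⊕ ipad = fa 4b 31 45 9e 36 36.  K' ⊕ opad = 90 21 5b 2f f4 5c 5c.
Inner input = (K'⊕ipad) ∥ m = fa 4b 31 45 9e 36 36 ∥ 75 70 76.
Inner hash: even-index sum = 623 mod 256 = 111; odd-index sum = 433 mod 256 = 177 → 6f b1.
Outer input = (K'⊕opad) ∥ inner = 90 21 5b 2f f4 5c 5c ∥ 6f b1.
Outer hash (tag): even-index sum = 748 mod 256 = 236; odd-index sum = 283 mod 256 = 27 → ec 1b.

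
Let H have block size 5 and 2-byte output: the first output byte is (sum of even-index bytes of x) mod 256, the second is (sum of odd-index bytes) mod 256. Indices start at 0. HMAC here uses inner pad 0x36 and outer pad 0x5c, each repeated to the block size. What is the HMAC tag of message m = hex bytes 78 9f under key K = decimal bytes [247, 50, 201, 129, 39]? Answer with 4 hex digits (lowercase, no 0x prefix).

eebb

Key decimal bytes [247, 50, 201, 129, 39] = f7 32 c9 81 27 is exactly B = 5 bytes: K' = f7 32 c9 81 27.
K' ⊕ ipad = c1 04 ff b7 11.  K' ⊕ opad = ab 6e 95 dd 7b.
Inner input = (K'⊕ipad) ∥ m = c1 04 ff b7 11 ∥ 78 9f.
Inner hash: even-index sum = 624 mod 256 = 112; odd-index sum = 307 mod 256 = 51 → 70 33.
Outer input = (K'⊕opad) ∥ inner = ab 6e 95 dd 7b ∥ 70 33.
Outer hash (tag): even-index sum = 494 mod 256 = 238; odd-index sum = 443 mod 256 = 187 → ee bb.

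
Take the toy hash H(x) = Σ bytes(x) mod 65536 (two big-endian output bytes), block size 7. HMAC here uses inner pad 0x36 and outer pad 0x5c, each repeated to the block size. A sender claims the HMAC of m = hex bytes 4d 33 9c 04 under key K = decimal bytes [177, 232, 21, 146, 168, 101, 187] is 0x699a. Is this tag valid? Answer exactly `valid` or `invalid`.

invalid

Key decimal bytes [177, 232, 21, 146, 168, 101, 187] = b1 e8 15 92 a8 65 bb is exactly B = 7 bytes: K' = b1 e8 15 92 a8 65 bb.
K' ⊕ ipad = 87 de 23 a4 9e 53 8d; K' ⊕ opad = ed b4 49 ce f4 39 e7.
Inner hash: sum = 135+222+35+164+158+83+141+77+51+156+4 = 1226 → 04 ca.
Outer hash (recomputed tag): sum = 237+180+73+206+244+57+231+4+202 = 1434 → 05 9a.
Recomputed tag = 059a; claimed = 699a → mismatch.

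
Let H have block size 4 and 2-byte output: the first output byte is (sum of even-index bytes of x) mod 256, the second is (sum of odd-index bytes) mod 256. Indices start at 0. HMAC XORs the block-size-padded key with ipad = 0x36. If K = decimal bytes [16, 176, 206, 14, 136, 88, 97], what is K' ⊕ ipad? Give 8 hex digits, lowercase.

Key decimal bytes [16, 176, 206, 14, 136, 88, 97] = 10 b0 ce 0e 88 58 61 is 7 bytes > B = 4, so hash it first: H(key) = c7 16, then zero-pad to 4 bytes: K' = c7 16 00 00.
XOR each byte with 0x36: c7⊕36=f1, 16⊕36=20, 00⊕36=36, 00⊕36=36.

f1203636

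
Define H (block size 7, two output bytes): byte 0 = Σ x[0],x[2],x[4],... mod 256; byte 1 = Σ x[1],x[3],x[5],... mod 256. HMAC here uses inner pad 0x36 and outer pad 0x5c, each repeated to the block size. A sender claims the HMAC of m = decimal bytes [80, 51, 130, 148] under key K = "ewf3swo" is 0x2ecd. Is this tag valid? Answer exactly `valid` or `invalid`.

valid

Key "ewf3swo" = 65 77 66 33 73 77 6f is exactly B = 7 bytes: K' = 65 77 66 33 73 77 6f.
K' ⊕ ipad = 53 41 50 05 45 41 59; K' ⊕ opad = 39 2b 3a 6f 2f 2b 33.
Inner hash: even-index sum = 520 mod 256 = 8; odd-index sum = 345 mod 256 = 89 → 08 59.
Outer hash (recomputed tag): even-index sum = 302 mod 256 = 46; odd-index sum = 205 mod 256 = 205 → 2e cd.
Recomputed tag = 2ecd; claimed = 2ecd → match.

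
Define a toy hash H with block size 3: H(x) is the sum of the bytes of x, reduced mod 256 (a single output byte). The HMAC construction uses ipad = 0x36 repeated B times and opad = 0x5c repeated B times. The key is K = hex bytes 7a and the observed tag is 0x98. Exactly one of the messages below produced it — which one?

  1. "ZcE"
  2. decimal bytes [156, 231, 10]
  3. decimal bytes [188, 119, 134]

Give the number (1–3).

1

Key hex bytes 7a is 1 byte ≤ B = 3; zero-pad to 3 bytes: K' = 7a 00 00.
K' ⊕ ipad = 4c 36 36; K' ⊕ opad = 26 5c 5c.
m1: inner = H(4c 36 36 5a 63 45) = ba; tag = H(26 5c 5c ba) = 98 ← matches
m2: inner = H(4c 36 36 9c e7 0a) = 45; tag = H(26 5c 5c 45) = 23
m3: inner = H(4c 36 36 bc 77 86) = 71; tag = H(26 5c 5c 71) = 4f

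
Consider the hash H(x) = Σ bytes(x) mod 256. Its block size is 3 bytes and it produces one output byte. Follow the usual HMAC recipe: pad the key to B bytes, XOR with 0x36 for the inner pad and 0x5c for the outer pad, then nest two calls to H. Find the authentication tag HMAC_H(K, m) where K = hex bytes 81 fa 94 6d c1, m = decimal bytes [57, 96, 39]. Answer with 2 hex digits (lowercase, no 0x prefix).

50

Key hex bytes 81 fa 94 6d c1 is 5 bytes > B = 3, so hash it first: H(key) = 3d, then zero-pad to 3 bytes: K' = 3d 00 00.
K' ⊕ ipad = 0b 36 36.  K' ⊕ opad = 61 5c 5c.
Inner input = (K'⊕ipad) ∥ m = 0b 36 36 ∥ 39 60 27.
Inner hash: sum = 11+54+54+57+96+39 = 311; mod 256 = 55 → 37.
Outer input = (K'⊕opad) ∥ inner = 61 5c 5c ∥ 37.
Outer hash (tag): sum = 97+92+92+55 = 336; mod 256 = 80 → 50.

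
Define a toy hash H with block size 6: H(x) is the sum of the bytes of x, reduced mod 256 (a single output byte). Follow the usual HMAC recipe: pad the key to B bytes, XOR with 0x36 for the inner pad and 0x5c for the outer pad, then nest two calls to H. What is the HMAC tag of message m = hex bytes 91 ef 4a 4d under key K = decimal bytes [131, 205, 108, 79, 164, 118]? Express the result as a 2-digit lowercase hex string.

41

Key decimal bytes [131, 205, 108, 79, 164, 118] = 83 cd 6c 4f a4 76 is exactly B = 6 bytes: K' = 83 cd 6c 4f a4 76.
K' ⊕ ipad = b5 fb 5a 79 92 40.  K' ⊕ opad = df 91 30 13 f8 2a.
Inner input = (K'⊕ipad) ∥ m = b5 fb 5a 79 92 40 ∥ 91 ef 4a 4d.
Inner hash: sum = 181+251+90+121+146+64+145+239+74+77 = 1388; mod 256 = 108 → 6c.
Outer input = (K'⊕opad) ∥ inner = df 91 30 13 f8 2a ∥ 6c.
Outer hash (tag): sum = 223+145+48+19+248+42+108 = 833; mod 256 = 65 → 41.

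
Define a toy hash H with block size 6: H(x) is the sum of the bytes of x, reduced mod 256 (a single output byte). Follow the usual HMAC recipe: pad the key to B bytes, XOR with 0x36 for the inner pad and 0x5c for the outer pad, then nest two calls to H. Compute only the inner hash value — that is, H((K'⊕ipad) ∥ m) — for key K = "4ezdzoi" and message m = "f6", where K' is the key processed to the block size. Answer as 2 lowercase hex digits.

Key "4ezdzoi" = 34 65 7a 64 7a 6f 69 is 7 bytes > B = 6, so hash it first: H(key) = c9, then zero-pad to 6 bytes: K' = c9 00 00 00 00 00.
K' ⊕ ipad = ff 36 36 36 36 36.
Inner input = ff 36 36 36 36 36 ∥ 66 36.
Inner hash: sum = 255+54+54+54+54+54+102+54 = 681; mod 256 = 169 → a9.

a9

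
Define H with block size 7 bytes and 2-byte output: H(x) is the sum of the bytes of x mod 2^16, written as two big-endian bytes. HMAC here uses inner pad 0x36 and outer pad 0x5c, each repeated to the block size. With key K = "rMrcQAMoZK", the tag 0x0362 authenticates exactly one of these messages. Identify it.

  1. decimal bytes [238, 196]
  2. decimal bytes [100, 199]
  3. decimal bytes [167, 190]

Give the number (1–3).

Key "rMrcQAMoZK" = 72 4d 72 63 51 41 4d 6f 5a 4b is 10 bytes > B = 7, so hash it first: H(key) = 03 87, then zero-pad to 7 bytes: K' = 03 87 00 00 00 00 00.
K' ⊕ ipad = 35 b1 36 36 36 36 36; K' ⊕ opad = 5f db 5c 5c 5c 5c 5c.
m1: inner = H(35 b1 36 36 36 36 36 ee c4) = 03 a6; tag = H(5f db 5c 5c 5c 5c 5c 03 a6) = 03af
m2: inner = H(35 b1 36 36 36 36 36 64 c7) = 03 1f; tag = H(5f db 5c 5c 5c 5c 5c 03 1f) = 0328
m3: inner = H(35 b1 36 36 36 36 36 a7 be) = 03 59; tag = H(5f db 5c 5c 5c 5c 5c 03 59) = 0362 ← matches

3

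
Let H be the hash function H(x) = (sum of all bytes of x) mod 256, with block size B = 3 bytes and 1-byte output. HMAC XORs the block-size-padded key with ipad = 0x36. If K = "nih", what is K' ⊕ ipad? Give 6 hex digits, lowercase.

Key "nih" = 6e 69 68 is exactly B = 3 bytes: K' = 6e 69 68.
XOR each byte with 0x36: 6e⊕36=58, 69⊕36=5f, 68⊕36=5e.

585f5e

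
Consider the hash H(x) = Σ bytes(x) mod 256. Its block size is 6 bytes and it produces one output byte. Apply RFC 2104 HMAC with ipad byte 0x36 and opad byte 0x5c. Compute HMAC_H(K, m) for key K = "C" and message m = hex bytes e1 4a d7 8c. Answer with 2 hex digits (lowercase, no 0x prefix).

fc

Key "C" = 43 is 1 byte ≤ B = 6; zero-pad to 6 bytes: K' = 43 00 00 00 00 00.
K' ⊕ ipad = 75 36 36 36 36 36.  K' ⊕ opad = 1f 5c 5c 5c 5c 5c.
Inner input = (K'⊕ipad) ∥ m = 75 36 36 36 36 36 ∥ e1 4a d7 8c.
Inner hash: sum = 117+54+54+54+54+54+225+74+215+140 = 1041; mod 256 = 17 → 11.
Outer input = (K'⊕opad) ∥ inner = 1f 5c 5c 5c 5c 5c ∥ 11.
Outer hash (tag): sum = 31+92+92+92+92+92+17 = 508; mod 256 = 252 → fc.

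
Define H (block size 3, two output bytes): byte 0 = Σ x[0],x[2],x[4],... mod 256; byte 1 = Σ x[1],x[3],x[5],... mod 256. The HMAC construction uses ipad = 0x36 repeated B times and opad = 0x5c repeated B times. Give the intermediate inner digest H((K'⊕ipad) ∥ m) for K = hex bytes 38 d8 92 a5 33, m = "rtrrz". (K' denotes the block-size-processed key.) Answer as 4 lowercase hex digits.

e7a9

Key hex bytes 38 d8 92 a5 33 is 5 bytes > B = 3, so hash it first: H(key) = fd 7d, then zero-pad to 3 bytes: K' = fd 7d 00.
K' ⊕ ipad = cb 4b 36.
Inner input = cb 4b 36 ∥ 72 74 72 72 7a.
Inner hash: even-index sum = 487 mod 256 = 231; odd-index sum = 425 mod 256 = 169 → e7 a9.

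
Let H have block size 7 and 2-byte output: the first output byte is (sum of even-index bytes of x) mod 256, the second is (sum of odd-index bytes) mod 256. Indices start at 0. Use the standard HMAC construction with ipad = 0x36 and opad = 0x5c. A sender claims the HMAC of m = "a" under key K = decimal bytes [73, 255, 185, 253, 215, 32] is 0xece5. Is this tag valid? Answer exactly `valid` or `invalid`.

Key decimal bytes [73, 255, 185, 253, 215, 32] = 49 ff b9 fd d7 20 is 6 bytes ≤ B = 7; zero-pad to 7 bytes: K' = 49 ff b9 fd d7 20 00.
K' ⊕ ipad = 7f c9 8f cb e1 16 36; K' ⊕ opad = 15 a3 e5 a1 8b 7c 5c.
Inner hash: even-index sum = 549 mod 256 = 37; odd-index sum = 523 mod 256 = 11 → 25 0b.
Outer hash (recomputed tag): even-index sum = 492 mod 256 = 236; odd-index sum = 485 mod 256 = 229 → ec e5.
Recomputed tag = ece5; claimed = ece5 → match.

valid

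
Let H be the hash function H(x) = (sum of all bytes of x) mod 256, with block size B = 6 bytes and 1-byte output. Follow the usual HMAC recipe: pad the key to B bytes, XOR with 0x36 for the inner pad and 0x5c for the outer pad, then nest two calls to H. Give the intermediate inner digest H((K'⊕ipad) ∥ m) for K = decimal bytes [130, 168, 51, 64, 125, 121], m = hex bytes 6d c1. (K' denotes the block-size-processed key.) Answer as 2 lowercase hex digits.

95

Key decimal bytes [130, 168, 51, 64, 125, 121] = 82 a8 33 40 7d 79 is exactly B = 6 bytes: K' = 82 a8 33 40 7d 79.
K' ⊕ ipad = b4 9e 05 76 4b 4f.
Inner input = b4 9e 05 76 4b 4f ∥ 6d c1.
Inner hash: sum = 180+158+5+118+75+79+109+193 = 917; mod 256 = 149 → 95.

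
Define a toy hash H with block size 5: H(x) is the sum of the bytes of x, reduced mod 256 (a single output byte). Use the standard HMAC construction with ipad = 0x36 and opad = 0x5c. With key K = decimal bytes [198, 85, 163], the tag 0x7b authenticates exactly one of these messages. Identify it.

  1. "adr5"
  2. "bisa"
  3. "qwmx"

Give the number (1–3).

3

Key decimal bytes [198, 85, 163] = c6 55 a3 is 3 bytes ≤ B = 5; zero-pad to 5 bytes: K' = c6 55 a3 00 00.
K' ⊕ ipad = f0 63 95 36 36; K' ⊕ opad = 9a 09 ff 5c 5c.
m1: inner = H(f0 63 95 36 36 61 64 72 35) = c0; tag = H(9a 09 ff 5c 5c c0) = 1a
m2: inner = H(f0 63 95 36 36 62 69 73 61) = f3; tag = H(9a 09 ff 5c 5c f3) = 4d
m3: inner = H(f0 63 95 36 36 71 77 6d 78) = 21; tag = H(9a 09 ff 5c 5c 21) = 7b ← matches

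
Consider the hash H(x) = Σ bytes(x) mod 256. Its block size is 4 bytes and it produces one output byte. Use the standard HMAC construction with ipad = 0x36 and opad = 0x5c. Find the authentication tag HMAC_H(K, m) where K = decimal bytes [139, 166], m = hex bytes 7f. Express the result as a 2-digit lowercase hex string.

Key decimal bytes [139, 166] = 8b a6 is 2 bytes ≤ B = 4; zero-pad to 4 bytes: K' = 8b a6 00 00.
K' ⊕ ipad = bd 90 36 36.  K' ⊕ opad = d7 fa 5c 5c.
Inner input = (K'⊕ipad) ∥ m = bd 90 36 36 ∥ 7f.
Inner hash: sum = 189+144+54+54+127 = 568; mod 256 = 56 → 38.
Outer input = (K'⊕opad) ∥ inner = d7 fa 5c 5c ∥ 38.
Outer hash (tag): sum = 215+250+92+92+56 = 705; mod 256 = 193 → c1.

c1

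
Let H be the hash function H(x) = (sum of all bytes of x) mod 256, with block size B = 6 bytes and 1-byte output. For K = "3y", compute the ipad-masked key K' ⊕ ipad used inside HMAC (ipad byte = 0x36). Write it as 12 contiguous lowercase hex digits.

054f36363636

Key "3y" = 33 79 is 2 bytes ≤ B = 6; zero-pad to 6 bytes: K' = 33 79 00 00 00 00.
XOR each byte with 0x36: 33⊕36=05, 79⊕36=4f, 00⊕36=36, 00⊕36=36, 00⊕36=36, 00⊕36=36.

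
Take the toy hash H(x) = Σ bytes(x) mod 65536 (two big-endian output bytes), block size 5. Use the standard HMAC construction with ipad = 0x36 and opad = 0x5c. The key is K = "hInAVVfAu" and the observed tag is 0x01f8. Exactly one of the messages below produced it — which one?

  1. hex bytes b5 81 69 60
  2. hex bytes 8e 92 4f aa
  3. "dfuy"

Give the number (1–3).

Key "hInAVVfAu" = 68 49 6e 41 56 56 66 41 75 is 9 bytes > B = 5, so hash it first: H(key) = 03 28, then zero-pad to 5 bytes: K' = 03 28 00 00 00.
K' ⊕ ipad = 35 1e 36 36 36; K' ⊕ opad = 5f 74 5c 5c 5c.
m1: inner = H(35 1e 36 36 36 b5 81 69 60) = 02 f4; tag = H(5f 74 5c 5c 5c 02 f4) = 02dd
m2: inner = H(35 1e 36 36 36 8e 92 4f aa) = 03 0e; tag = H(5f 74 5c 5c 5c 03 0e) = 01f8 ← matches
m3: inner = H(35 1e 36 36 36 64 66 75 79) = 02 ad; tag = H(5f 74 5c 5c 5c 02 ad) = 0296

2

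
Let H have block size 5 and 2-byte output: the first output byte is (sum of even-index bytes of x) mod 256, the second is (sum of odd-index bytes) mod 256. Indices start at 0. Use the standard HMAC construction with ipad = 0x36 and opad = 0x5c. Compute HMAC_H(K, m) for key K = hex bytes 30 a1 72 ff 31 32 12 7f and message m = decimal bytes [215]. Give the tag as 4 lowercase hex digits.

Key hex bytes 30 a1 72 ff 31 32 12 7f is 8 bytes > B = 5, so hash it first: H(key) = e5 51, then zero-pad to 5 bytes: K' = e5 51 00 00 00.
K' ⊕ ipad = d3 67 36 36 36.  K' ⊕ opad = b9 0d 5c 5c 5c.
Inner input = (K'⊕ipad) ∥ m = d3 67 36 36 36 ∥ d7.
Inner hash: even-index sum = 319 mod 256 = 63; odd-index sum = 372 mod 256 = 116 → 3f 74.
Outer input = (K'⊕opad) ∥ inner = b9 0d 5c 5c 5c ∥ 3f 74.
Outer hash (tag): even-index sum = 485 mod 256 = 229; odd-index sum = 168 mod 256 = 168 → e5 a8.

e5a8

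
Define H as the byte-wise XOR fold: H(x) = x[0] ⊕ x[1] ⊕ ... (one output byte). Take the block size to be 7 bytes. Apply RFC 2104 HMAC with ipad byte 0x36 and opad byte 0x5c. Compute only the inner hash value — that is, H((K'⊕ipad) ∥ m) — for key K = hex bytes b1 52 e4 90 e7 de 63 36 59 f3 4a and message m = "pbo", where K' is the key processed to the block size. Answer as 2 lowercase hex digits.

50

Key hex bytes b1 52 e4 90 e7 de 63 36 59 f3 4a is 11 bytes > B = 7, so hash it first: H(key) = 1b, then zero-pad to 7 bytes: K' = 1b 00 00 00 00 00 00.
K' ⊕ ipad = 2d 36 36 36 36 36 36.
Inner input = 2d 36 36 36 36 36 36 ∥ 70 62 6f.
Inner hash: XOR 2d⊕36⊕36⊕36⊕36⊕36⊕36⊕70⊕62⊕6f = 50.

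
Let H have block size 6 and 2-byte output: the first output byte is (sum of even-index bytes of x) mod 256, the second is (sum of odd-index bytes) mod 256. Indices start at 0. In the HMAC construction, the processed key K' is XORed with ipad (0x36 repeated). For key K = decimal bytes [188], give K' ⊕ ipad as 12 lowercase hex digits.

8a3636363636

Key decimal bytes [188] = bc is 1 byte ≤ B = 6; zero-pad to 6 bytes: K' = bc 00 00 00 00 00.
XOR each byte with 0x36: bc⊕36=8a, 00⊕36=36, 00⊕36=36, 00⊕36=36, 00⊕36=36, 00⊕36=36.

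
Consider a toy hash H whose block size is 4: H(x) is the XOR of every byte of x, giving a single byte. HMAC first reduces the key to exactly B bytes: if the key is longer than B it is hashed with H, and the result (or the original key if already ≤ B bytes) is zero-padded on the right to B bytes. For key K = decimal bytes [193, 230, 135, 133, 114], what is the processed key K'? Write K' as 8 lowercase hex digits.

|K| = 5 > B = 4, so first hash the key.
H(K): XOR c1⊕e6⊕87⊕85⊕72 = 57.
Zero-pad H(K) = 57 to 4 bytes: K' = 57 00 00 00.

57000000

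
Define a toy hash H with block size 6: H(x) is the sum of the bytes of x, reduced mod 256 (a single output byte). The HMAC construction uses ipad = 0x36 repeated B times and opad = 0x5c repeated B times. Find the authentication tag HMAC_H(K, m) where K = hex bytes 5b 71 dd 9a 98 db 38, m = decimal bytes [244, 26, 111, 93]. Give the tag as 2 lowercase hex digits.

3e

Key hex bytes 5b 71 dd 9a 98 db 38 is 7 bytes > B = 6, so hash it first: H(key) = ee, then zero-pad to 6 bytes: K' = ee 00 00 00 00 00.
K' ⊕ ipad = d8 36 36 36 36 36.  K' ⊕ opad = b2 5c 5c 5c 5c 5c.
Inner input = (K'⊕ipad) ∥ m = d8 36 36 36 36 36 ∥ f4 1a 6f 5d.
Inner hash: sum = 216+54+54+54+54+54+244+26+111+93 = 960; mod 256 = 192 → c0.
Outer input = (K'⊕opad) ∥ inner = b2 5c 5c 5c 5c 5c ∥ c0.
Outer hash (tag): sum = 178+92+92+92+92+92+192 = 830; mod 256 = 62 → 3e.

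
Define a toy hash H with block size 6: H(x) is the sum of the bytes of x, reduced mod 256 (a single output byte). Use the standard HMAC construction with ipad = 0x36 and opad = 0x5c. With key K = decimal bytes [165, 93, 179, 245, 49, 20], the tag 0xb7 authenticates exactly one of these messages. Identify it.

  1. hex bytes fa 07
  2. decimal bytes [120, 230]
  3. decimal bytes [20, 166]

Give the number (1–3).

Key decimal bytes [165, 93, 179, 245, 49, 20] = a5 5d b3 f5 31 14 is exactly B = 6 bytes: K' = a5 5d b3 f5 31 14.
K' ⊕ ipad = 93 6b 85 c3 07 22; K' ⊕ opad = f9 01 ef a9 6d 48.
m1: inner = H(93 6b 85 c3 07 22 fa 07) = 70; tag = H(f9 01 ef a9 6d 48 70) = b7 ← matches
m2: inner = H(93 6b 85 c3 07 22 78 e6) = cd; tag = H(f9 01 ef a9 6d 48 cd) = 14
m3: inner = H(93 6b 85 c3 07 22 14 a6) = 29; tag = H(f9 01 ef a9 6d 48 29) = 70

1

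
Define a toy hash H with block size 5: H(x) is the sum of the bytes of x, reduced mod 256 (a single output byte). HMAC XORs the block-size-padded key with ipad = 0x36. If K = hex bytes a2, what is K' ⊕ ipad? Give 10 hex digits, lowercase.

Key hex bytes a2 is 1 byte ≤ B = 5; zero-pad to 5 bytes: K' = a2 00 00 00 00.
XOR each byte with 0x36: a2⊕36=94, 00⊕36=36, 00⊕36=36, 00⊕36=36, 00⊕36=36.

9436363636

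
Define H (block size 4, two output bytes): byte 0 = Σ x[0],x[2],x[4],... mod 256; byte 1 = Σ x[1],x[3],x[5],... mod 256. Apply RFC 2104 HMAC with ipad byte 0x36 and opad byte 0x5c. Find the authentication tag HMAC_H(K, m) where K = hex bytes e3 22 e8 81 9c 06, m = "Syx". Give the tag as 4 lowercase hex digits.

e99f

Key hex bytes e3 22 e8 81 9c 06 is 6 bytes > B = 4, so hash it first: H(key) = 67 a9, then zero-pad to 4 bytes: K' = 67 a9 00 00.
K' ⊕ ipad = 51 9f 36 36.  K' ⊕ opad = 3b f5 5c 5c.
Inner input = (K'⊕ipad) ∥ m = 51 9f 36 36 ∥ 53 79 78.
Inner hash: even-index sum = 338 mod 256 = 82; odd-index sum = 334 mod 256 = 78 → 52 4e.
Outer input = (K'⊕opad) ∥ inner = 3b f5 5c 5c ∥ 52 4e.
Outer hash (tag): even-index sum = 233 mod 256 = 233; odd-index sum = 415 mod 256 = 159 → e9 9f.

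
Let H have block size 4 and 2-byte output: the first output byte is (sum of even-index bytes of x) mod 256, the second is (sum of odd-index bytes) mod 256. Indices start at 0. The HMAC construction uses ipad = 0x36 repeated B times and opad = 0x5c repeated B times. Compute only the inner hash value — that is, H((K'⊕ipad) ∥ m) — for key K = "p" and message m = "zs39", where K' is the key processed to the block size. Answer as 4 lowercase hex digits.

2918

Key "p" = 70 is 1 byte ≤ B = 4; zero-pad to 4 bytes: K' = 70 00 00 00.
K' ⊕ ipad = 46 36 36 36.
Inner input = 46 36 36 36 ∥ 7a 73 33 39.
Inner hash: even-index sum = 297 mod 256 = 41; odd-index sum = 280 mod 256 = 24 → 29 18.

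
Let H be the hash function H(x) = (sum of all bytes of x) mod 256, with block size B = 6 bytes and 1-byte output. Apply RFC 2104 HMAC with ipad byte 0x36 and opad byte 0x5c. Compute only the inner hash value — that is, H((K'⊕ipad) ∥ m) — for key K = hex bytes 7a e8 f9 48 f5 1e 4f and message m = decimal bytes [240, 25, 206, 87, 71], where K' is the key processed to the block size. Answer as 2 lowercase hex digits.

Key hex bytes 7a e8 f9 48 f5 1e 4f is 7 bytes > B = 6, so hash it first: H(key) = 05, then zero-pad to 6 bytes: K' = 05 00 00 00 00 00.
K' ⊕ ipad = 33 36 36 36 36 36.
Inner input = 33 36 36 36 36 36 ∥ f0 19 ce 57 47.
Inner hash: sum = 51+54+54+54+54+54+240+25+206+87+71 = 950; mod 256 = 182 → b6.

b6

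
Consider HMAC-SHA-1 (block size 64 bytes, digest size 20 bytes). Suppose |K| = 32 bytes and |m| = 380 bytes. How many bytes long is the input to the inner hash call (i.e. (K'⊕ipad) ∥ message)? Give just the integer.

444

Key is 32 ≤ 64 bytes, zero-padded: |K'| = 64.
Inner input = (K'⊕ipad) ∥ m → 64 + 380 = 444 bytes.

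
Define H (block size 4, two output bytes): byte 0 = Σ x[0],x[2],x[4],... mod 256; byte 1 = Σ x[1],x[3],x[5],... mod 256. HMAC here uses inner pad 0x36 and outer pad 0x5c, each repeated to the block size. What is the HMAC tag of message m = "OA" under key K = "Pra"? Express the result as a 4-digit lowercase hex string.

Key "Pra" = 50 72 61 is 3 bytes ≤ B = 4; zero-pad to 4 bytes: K' = 50 72 61 00.
K' ⊕ ipad = 66 44 57 36.  K' ⊕ opad = 0c 2e 3d 5c.
Inner input = (K'⊕ipad) ∥ m = 66 44 57 36 ∥ 4f 41.
Inner hash: even-index sum = 268 mod 256 = 12; odd-index sum = 187 mod 256 = 187 → 0c bb.
Outer input = (K'⊕opad) ∥ inner = 0c 2e 3d 5c ∥ 0c bb.
Outer hash (tag): even-index sum = 85 mod 256 = 85; odd-index sum = 325 mod 256 = 69 → 55 45.

5545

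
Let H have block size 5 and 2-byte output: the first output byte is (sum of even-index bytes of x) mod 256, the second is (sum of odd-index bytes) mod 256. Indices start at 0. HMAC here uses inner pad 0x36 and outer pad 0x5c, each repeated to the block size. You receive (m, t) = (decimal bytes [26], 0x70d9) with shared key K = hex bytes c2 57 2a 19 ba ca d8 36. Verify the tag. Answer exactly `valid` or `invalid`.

Key hex bytes c2 57 2a 19 ba ca d8 36 is 8 bytes > B = 5, so hash it first: H(key) = 7e 70, then zero-pad to 5 bytes: K' = 7e 70 00 00 00.
K' ⊕ ipad = 48 46 36 36 36; K' ⊕ opad = 22 2c 5c 5c 5c.
Inner hash: even-index sum = 180 mod 256 = 180; odd-index sum = 150 mod 256 = 150 → b4 96.
Outer hash (recomputed tag): even-index sum = 368 mod 256 = 112; odd-index sum = 316 mod 256 = 60 → 70 3c.
Recomputed tag = 703c; claimed = 70d9 → mismatch.

invalid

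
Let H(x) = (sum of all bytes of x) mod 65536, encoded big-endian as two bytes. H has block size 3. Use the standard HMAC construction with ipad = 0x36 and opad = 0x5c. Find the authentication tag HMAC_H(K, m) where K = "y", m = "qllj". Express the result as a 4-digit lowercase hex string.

014d

Key "y" = 79 is 1 byte ≤ B = 3; zero-pad to 3 bytes: K' = 79 00 00.
K' ⊕ ipad = 4f 36 36.  K' ⊕ opad = 25 5c 5c.
Inner input = (K'⊕ipad) ∥ m = 4f 36 36 ∥ 71 6c 6c 6a.
Inner hash: sum = 79+54+54+113+108+108+106 = 622 → 02 6e.
Outer input = (K'⊕opad) ∥ inner = 25 5c 5c ∥ 02 6e.
Outer hash (tag): sum = 37+92+92+2+110 = 333 → 01 4d.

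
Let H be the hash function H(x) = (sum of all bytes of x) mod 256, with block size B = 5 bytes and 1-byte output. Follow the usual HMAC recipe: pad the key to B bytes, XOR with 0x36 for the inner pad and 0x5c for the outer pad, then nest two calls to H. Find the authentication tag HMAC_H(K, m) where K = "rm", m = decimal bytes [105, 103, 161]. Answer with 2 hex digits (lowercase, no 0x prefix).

Key "rm" = 72 6d is 2 bytes ≤ B = 5; zero-pad to 5 bytes: K' = 72 6d 00 00 00.
K' ⊕ ipad = 44 5b 36 36 36.  K' ⊕ opad = 2e 31 5c 5c 5c.
Inner input = (K'⊕ipad) ∥ m = 44 5b 36 36 36 ∥ 69 67 a1.
Inner hash: sum = 68+91+54+54+54+105+103+161 = 690; mod 256 = 178 → b2.
Outer input = (K'⊕opad) ∥ inner = 2e 31 5c 5c 5c ∥ b2.
Outer hash (tag): sum = 46+49+92+92+92+178 = 549; mod 256 = 37 → 25.

25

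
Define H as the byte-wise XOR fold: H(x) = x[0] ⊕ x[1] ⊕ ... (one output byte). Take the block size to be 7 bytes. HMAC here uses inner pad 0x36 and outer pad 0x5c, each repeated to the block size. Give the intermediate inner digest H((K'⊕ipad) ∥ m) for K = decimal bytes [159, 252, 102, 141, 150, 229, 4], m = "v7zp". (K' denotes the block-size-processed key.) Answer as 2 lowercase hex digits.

82

Key decimal bytes [159, 252, 102, 141, 150, 229, 4] = 9f fc 66 8d 96 e5 04 is exactly B = 7 bytes: K' = 9f fc 66 8d 96 e5 04.
K' ⊕ ipad = a9 ca 50 bb a0 d3 32.
Inner input = a9 ca 50 bb a0 d3 32 ∥ 76 37 7a 70.
Inner hash: XOR a9⊕ca⊕50⊕bb⊕a0⊕d3⊕32⊕76⊕37⊕7a⊕70 = 82.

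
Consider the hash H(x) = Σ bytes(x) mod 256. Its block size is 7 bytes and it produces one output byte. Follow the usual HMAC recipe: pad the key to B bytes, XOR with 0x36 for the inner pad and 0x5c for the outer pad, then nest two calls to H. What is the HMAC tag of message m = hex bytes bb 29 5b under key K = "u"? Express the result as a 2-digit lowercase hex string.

Key "u" = 75 is 1 byte ≤ B = 7; zero-pad to 7 bytes: K' = 75 00 00 00 00 00 00.
K' ⊕ ipad = 43 36 36 36 36 36 36.  K' ⊕ opad = 29 5c 5c 5c 5c 5c 5c.
Inner input = (K'⊕ipad) ∥ m = 43 36 36 36 36 36 36 ∥ bb 29 5b.
Inner hash: sum = 67+54+54+54+54+54+54+187+41+91 = 710; mod 256 = 198 → c6.
Outer input = (K'⊕opad) ∥ inner = 29 5c 5c 5c 5c 5c 5c ∥ c6.
Outer hash (tag): sum = 41+92+92+92+92+92+92+198 = 791; mod 256 = 23 → 17.

17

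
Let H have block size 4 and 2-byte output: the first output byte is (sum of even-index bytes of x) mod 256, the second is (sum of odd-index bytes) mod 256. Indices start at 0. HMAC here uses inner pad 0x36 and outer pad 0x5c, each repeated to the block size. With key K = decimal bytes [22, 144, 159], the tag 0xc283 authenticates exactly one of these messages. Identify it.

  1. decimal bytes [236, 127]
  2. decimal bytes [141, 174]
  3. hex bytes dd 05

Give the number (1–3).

Key decimal bytes [22, 144, 159] = 16 90 9f is 3 bytes ≤ B = 4; zero-pad to 4 bytes: K' = 16 90 9f 00.
K' ⊕ ipad = 20 a6 a9 36; K' ⊕ opad = 4a cc c3 5c.
m1: inner = H(20 a6 a9 36 ec 7f) = b5 5b; tag = H(4a cc c3 5c b5 5b) = c283 ← matches
m2: inner = H(20 a6 a9 36 8d ae) = 56 8a; tag = H(4a cc c3 5c 56 8a) = 63b2
m3: inner = H(20 a6 a9 36 dd 05) = a6 e1; tag = H(4a cc c3 5c a6 e1) = b309

1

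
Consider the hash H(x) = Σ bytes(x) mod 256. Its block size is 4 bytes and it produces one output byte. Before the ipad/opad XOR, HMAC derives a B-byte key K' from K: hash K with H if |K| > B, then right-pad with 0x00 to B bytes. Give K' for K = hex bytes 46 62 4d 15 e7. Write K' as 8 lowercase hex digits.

|K| = 5 > B = 4, so first hash the key.
H(K): sum = 70+98+77+21+231 = 497; mod 256 = 241 → f1.
Zero-pad H(K) = f1 to 4 bytes: K' = f1 00 00 00.

f1000000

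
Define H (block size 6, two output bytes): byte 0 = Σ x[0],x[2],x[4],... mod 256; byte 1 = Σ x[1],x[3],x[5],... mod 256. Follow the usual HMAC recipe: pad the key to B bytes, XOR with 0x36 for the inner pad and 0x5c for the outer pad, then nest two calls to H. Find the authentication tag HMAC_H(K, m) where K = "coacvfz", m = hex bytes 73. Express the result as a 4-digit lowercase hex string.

0196

Key "coacvfz" = 63 6f 61 63 76 66 7a is 7 bytes > B = 6, so hash it first: H(key) = b4 38, then zero-pad to 6 bytes: K' = b4 38 00 00 00 00.
K' ⊕ ipad = 82 0e 36 36 36 36.  K' ⊕ opad = e8 64 5c 5c 5c 5c.
Inner input = (K'⊕ipad) ∥ m = 82 0e 36 36 36 36 ∥ 73.
Inner hash: even-index sum = 353 mod 256 = 97; odd-index sum = 122 mod 256 = 122 → 61 7a.
Outer input = (K'⊕opad) ∥ inner = e8 64 5c 5c 5c 5c ∥ 61 7a.
Outer hash (tag): even-index sum = 513 mod 256 = 1; odd-index sum = 406 mod 256 = 150 → 01 96.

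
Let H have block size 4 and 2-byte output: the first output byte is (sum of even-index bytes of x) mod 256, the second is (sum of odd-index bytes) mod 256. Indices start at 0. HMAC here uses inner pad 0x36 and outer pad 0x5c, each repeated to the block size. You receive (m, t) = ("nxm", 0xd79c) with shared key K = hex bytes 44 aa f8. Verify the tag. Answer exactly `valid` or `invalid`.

valid

Key hex bytes 44 aa f8 is 3 bytes ≤ B = 4; zero-pad to 4 bytes: K' = 44 aa f8 00.
K' ⊕ ipad = 72 9c ce 36; K' ⊕ opad = 18 f6 a4 5c.
Inner hash: even-index sum = 539 mod 256 = 27; odd-index sum = 330 mod 256 = 74 → 1b 4a.
Outer hash (recomputed tag): even-index sum = 215 mod 256 = 215; odd-index sum = 412 mod 256 = 156 → d7 9c.
Recomputed tag = d79c; claimed = d79c → match.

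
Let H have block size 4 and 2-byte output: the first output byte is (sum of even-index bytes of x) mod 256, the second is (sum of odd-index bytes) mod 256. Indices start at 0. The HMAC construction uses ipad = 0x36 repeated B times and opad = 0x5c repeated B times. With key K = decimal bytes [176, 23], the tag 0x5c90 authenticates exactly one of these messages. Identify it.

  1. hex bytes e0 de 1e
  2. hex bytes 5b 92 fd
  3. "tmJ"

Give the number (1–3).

Key decimal bytes [176, 23] = b0 17 is 2 bytes ≤ B = 4; zero-pad to 4 bytes: K' = b0 17 00 00.
K' ⊕ ipad = 86 21 36 36; K' ⊕ opad = ec 4b 5c 5c.
m1: inner = H(86 21 36 36 e0 de 1e) = ba 35; tag = H(ec 4b 5c 5c ba 35) = 02dc
m2: inner = H(86 21 36 36 5b 92 fd) = 14 e9; tag = H(ec 4b 5c 5c 14 e9) = 5c90 ← matches
m3: inner = H(86 21 36 36 74 6d 4a) = 7a c4; tag = H(ec 4b 5c 5c 7a c4) = c26b

2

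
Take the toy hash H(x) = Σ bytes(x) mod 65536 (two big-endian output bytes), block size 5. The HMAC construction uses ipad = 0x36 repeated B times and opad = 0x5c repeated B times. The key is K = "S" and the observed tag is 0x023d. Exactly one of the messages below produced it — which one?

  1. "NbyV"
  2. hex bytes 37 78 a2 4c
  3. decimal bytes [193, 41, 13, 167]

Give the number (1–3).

Key "S" = 53 is 1 byte ≤ B = 5; zero-pad to 5 bytes: K' = 53 00 00 00 00.
K' ⊕ ipad = 65 36 36 36 36; K' ⊕ opad = 0f 5c 5c 5c 5c.
m1: inner = H(65 36 36 36 36 4e 62 79 56) = 02 bc; tag = H(0f 5c 5c 5c 5c 02 bc) = 023d ← matches
m2: inner = H(65 36 36 36 36 37 78 a2 4c) = 02 da; tag = H(0f 5c 5c 5c 5c 02 da) = 025b
m3: inner = H(65 36 36 36 36 c1 29 0d a7) = 02 db; tag = H(0f 5c 5c 5c 5c 02 db) = 025c

1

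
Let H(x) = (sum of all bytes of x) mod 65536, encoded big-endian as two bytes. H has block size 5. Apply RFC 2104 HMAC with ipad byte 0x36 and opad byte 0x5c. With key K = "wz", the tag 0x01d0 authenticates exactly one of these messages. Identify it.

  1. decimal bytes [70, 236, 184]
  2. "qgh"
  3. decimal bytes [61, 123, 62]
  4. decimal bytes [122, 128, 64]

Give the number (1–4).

Key "wz" = 77 7a is 2 bytes ≤ B = 5; zero-pad to 5 bytes: K' = 77 7a 00 00 00.
K' ⊕ ipad = 41 4c 36 36 36; K' ⊕ opad = 2b 26 5c 5c 5c.
m1: inner = H(41 4c 36 36 36 46 ec b8) = 03 19; tag = H(2b 26 5c 5c 5c 03 19) = 0181
m2: inner = H(41 4c 36 36 36 71 67 68) = 02 6f; tag = H(2b 26 5c 5c 5c 02 6f) = 01d6
m3: inner = H(41 4c 36 36 36 3d 7b 3e) = 02 25; tag = H(2b 26 5c 5c 5c 02 25) = 018c
m4: inner = H(41 4c 36 36 36 7a 80 40) = 02 69; tag = H(2b 26 5c 5c 5c 02 69) = 01d0 ← matches

4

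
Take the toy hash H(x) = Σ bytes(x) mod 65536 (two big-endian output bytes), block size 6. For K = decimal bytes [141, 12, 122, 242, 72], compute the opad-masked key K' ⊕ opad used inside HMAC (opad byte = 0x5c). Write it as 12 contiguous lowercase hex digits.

d15026ae145c

Key decimal bytes [141, 12, 122, 242, 72] = 8d 0c 7a f2 48 is 5 bytes ≤ B = 6; zero-pad to 6 bytes: K' = 8d 0c 7a f2 48 00.
XOR each byte with 0x5c: 8d⊕5c=d1, 0c⊕5c=50, 7a⊕5c=26, f2⊕5c=ae, 48⊕5c=14, 00⊕5c=5c.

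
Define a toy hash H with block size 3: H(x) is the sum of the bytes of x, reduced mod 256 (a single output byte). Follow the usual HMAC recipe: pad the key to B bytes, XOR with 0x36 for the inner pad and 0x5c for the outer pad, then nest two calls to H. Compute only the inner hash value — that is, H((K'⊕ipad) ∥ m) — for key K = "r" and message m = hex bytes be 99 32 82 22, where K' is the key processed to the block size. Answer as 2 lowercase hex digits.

Key "r" = 72 is 1 byte ≤ B = 3; zero-pad to 3 bytes: K' = 72 00 00.
K' ⊕ ipad = 44 36 36.
Inner input = 44 36 36 ∥ be 99 32 82 22.
Inner hash: sum = 68+54+54+190+153+50+130+34 = 733; mod 256 = 221 → dd.

dd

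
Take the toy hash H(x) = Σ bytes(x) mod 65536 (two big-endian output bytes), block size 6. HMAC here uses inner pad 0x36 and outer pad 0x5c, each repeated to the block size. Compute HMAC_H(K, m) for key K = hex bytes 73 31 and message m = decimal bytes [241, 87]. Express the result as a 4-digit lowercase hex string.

Key hex bytes 73 31 is 2 bytes ≤ B = 6; zero-pad to 6 bytes: K' = 73 31 00 00 00 00.
K' ⊕ ipad = 45 07 36 36 36 36.  K' ⊕ opad = 2f 6d 5c 5c 5c 5c.
Inner input = (K'⊕ipad) ∥ m = 45 07 36 36 36 36 ∥ f1 57.
Inner hash: sum = 69+7+54+54+54+54+241+87 = 620 → 02 6c.
Outer input = (K'⊕opad) ∥ inner = 2f 6d 5c 5c 5c 5c ∥ 02 6c.
Outer hash (tag): sum = 47+109+92+92+92+92+2+108 = 634 → 02 7a.

027a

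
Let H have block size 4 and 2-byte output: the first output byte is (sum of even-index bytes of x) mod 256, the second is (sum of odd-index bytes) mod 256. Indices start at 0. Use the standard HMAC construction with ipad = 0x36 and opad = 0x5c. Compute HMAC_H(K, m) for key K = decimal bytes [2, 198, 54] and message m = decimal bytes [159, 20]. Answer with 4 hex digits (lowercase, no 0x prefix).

9b30

Key decimal bytes [2, 198, 54] = 02 c6 36 is 3 bytes ≤ B = 4; zero-pad to 4 bytes: K' = 02 c6 36 00.
K' ⊕ ipad = 34 f0 00 36.  K' ⊕ opad = 5e 9a 6a 5c.
Inner input = (K'⊕ipad) ∥ m = 34 f0 00 36 ∥ 9f 14.
Inner hash: even-index sum = 211 mod 256 = 211; odd-index sum = 314 mod 256 = 58 → d3 3a.
Outer input = (K'⊕opad) ∥ inner = 5e 9a 6a 5c ∥ d3 3a.
Outer hash (tag): even-index sum = 411 mod 256 = 155; odd-index sum = 304 mod 256 = 48 → 9b 30.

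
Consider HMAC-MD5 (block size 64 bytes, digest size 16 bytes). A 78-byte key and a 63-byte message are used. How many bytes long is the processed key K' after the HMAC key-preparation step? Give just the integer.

64

Key is 78 > 64 bytes, so it is hashed to 16 bytes then zero-padded to 64: |K'| = 64.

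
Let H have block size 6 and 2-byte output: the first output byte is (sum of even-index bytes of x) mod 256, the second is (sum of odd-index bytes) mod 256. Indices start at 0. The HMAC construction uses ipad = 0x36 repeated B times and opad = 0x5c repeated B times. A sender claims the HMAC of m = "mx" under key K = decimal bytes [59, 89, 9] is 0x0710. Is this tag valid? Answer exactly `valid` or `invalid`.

valid

Key decimal bytes [59, 89, 9] = 3b 59 09 is 3 bytes ≤ B = 6; zero-pad to 6 bytes: K' = 3b 59 09 00 00 00.
K' ⊕ ipad = 0d 6f 3f 36 36 36; K' ⊕ opad = 67 05 55 5c 5c 5c.
Inner hash: even-index sum = 239 mod 256 = 239; odd-index sum = 339 mod 256 = 83 → ef 53.
Outer hash (recomputed tag): even-index sum = 519 mod 256 = 7; odd-index sum = 272 mod 256 = 16 → 07 10.
Recomputed tag = 0710; claimed = 0710 → match.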